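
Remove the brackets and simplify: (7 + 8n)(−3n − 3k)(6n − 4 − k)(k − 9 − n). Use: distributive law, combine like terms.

(7 + 8n)(−3n − 3k)(6n − 4 − k)(k − 9 − n)
= (−21n − 21k − 24n^2 − 24kn)(6n − 4 − k)(k − 9 − n)    [distributive law]
= (−126n^2 + 84n + 21kn − 126kn + 84k + 21k^2 − 144n^3 + 96n^2 + 24kn^2 − 144kn^2 + 96kn + 24k^2n)(k − 9 − n)    [distributive law]
= (−30n^2 + 84n − 9kn + 84k + 21k^2 − 144n^3 − 120kn^2 + 24k^2n)(k − 9 − n)    [combine like terms]
= −30kn^2 + 270n^2 + 30n^3 + 84kn − 756n − 84n^2 − 9k^2n + 81kn + 9kn^2 + 84k^2 − 756k − 84kn + 21k^3 − 189k^2 − 21k^2n − 144kn^3 + 1296n^3 + 144n^4 − 120k^2n^2 + 1080kn^2 + 120kn^3 + 24k^3n − 216k^2n − 24k^2n^2    [distributive law]
= 1059kn^2 + 186n^2 + 1326n^3 + 81kn − 756n − 246k^2n − 105k^2 − 756k + 21k^3 − 24kn^3 + 144n^4 − 144k^2n^2 + 24k^3n    [combine like terms]

1059kn^2 + 186n^2 + 1326n^3 + 81kn − 756n − 246k^2n − 105k^2 − 756k + 21k^3 − 24kn^3 + 144n^4 − 144k^2n^2 + 24k^3n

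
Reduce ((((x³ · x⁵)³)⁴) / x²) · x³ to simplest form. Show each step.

x⁹⁷

((((x³ · x⁵)³)⁴) / x²) · x³
= (((x³ · x⁵)¹²) / x²) · x³    [power of a power]
= ((((x³)¹²) · ((x⁵)¹²)) / x²) · x³    [power of a product]
= ((x³⁶ · ((x⁵)¹²)) / x²) · x³    [power of a power]
= ((x³⁶ · x⁶⁰) / x²) · x³    [power of a power]
= (x⁹⁶ / x²) · x³    [product of powers]
= x⁹⁴ · x³    [quotient of powers]
= x⁹⁷    [product of powers]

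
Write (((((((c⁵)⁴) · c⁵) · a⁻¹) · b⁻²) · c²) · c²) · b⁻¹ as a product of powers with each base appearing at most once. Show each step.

(((((((c⁵)⁴) · c⁵) · a⁻¹) · b⁻²) · c²) · c²) · b⁻¹
= (((((c²⁰ · c⁵) · a⁻¹) · b⁻²) · c²) · c²) · b⁻¹    [power of a power]
= ((((c²⁵ · a⁻¹) · b⁻²) · c²) · c²) · b⁻¹    [product of powers]
= a⁻¹·b⁻³·c²⁹    [product of powers]

a⁻¹·b⁻³·c²⁹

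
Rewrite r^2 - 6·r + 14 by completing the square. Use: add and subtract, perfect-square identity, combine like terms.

(r - 3)^2 + 5

r^2 - 6·r + 14
= r^2 - 6·r + 9 - 9 + 14    [add and subtract 9]
= (r - 3)^2 - 9 + 14    [perfect-square identity]
= (r - 3)^2 + 5    [combine constants]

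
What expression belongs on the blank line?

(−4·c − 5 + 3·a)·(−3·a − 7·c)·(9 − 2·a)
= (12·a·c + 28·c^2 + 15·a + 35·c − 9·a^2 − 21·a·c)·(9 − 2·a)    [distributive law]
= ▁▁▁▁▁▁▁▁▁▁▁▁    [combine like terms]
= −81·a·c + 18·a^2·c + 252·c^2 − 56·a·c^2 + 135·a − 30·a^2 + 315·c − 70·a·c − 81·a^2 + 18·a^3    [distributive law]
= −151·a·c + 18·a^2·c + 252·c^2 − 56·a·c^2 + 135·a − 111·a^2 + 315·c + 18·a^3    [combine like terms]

Applying combine like terms to the line above:

(−9·a·c + 28·c^2 + 15·a + 35·c − 9·a^2)·(9 − 2·a)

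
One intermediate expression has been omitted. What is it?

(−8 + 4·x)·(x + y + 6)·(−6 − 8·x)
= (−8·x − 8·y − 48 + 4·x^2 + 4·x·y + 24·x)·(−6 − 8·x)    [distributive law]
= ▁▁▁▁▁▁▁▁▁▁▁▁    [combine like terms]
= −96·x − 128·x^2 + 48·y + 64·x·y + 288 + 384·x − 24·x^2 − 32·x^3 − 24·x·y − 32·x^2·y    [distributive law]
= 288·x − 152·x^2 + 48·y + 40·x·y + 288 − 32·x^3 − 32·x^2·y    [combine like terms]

After combine like terms, the bracketed line is:

(16·x − 8·y − 48 + 4·x^2 + 4·x·y)·(−6 − 8·x)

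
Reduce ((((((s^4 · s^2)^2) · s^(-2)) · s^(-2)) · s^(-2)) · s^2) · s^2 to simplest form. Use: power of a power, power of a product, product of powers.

((((((s^4 · s^2)^2) · s^(-2)) · s^(-2)) · s^(-2)) · s^2) · s^2
= (((((((s^4)^2) · ((s^2)^2)) · s^(-2)) · s^(-2)) · s^(-2)) · s^2) · s^2    [power of a product]
= (((((s^8 · ((s^2)^2)) · s^(-2)) · s^(-2)) · s^(-2)) · s^2) · s^2    [power of a power]
= (((((s^8 · s^4) · s^(-2)) · s^(-2)) · s^(-2)) · s^2) · s^2    [power of a power]
= ((((s^12 · s^(-2)) · s^(-2)) · s^(-2)) · s^2) · s^2    [product of powers]
= (((s^10 · s^(-2)) · s^(-2)) · s^2) · s^2    [product of powers]
= ((s^8 · s^(-2)) · s^2) · s^2    [product of powers]
= (s^6 · s^2) · s^2    [product of powers]
= s^8 · s^2    [product of powers]
= s^10    [product of powers]

s^10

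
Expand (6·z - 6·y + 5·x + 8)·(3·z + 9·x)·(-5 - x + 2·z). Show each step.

-42·z^2 + 120·x·z^2 + 36·z^3 - 225·x·z + 21·x^2·z + 90·y·z - 90·x·y·z - 36·y·z^2 + 270·x·y + 54·x^2·y - 297·x^2 - 45·x^3 - 120·z - 360·x

(6·z - 6·y + 5·x + 8)·(3·z + 9·x)·(-5 - x + 2·z)
= (18·z^2 + 54·x·z - 18·y·z - 54·x·y + 15·x·z + 45·x^2 + 24·z + 72·x)·(-5 - x + 2·z)    [distributive law]
= (18·z^2 + 69·x·z - 18·y·z - 54·x·y + 45·x^2 + 24·z + 72·x)·(-5 - x + 2·z)    [combine like terms]
= -90·z^2 - 18·x·z^2 + 36·z^3 - 345·x·z - 69·x^2·z + 138·x·z^2 + 90·y·z + 18·x·y·z - 36·y·z^2 + 270·x·y + 54·x^2·y - 108·x·y·z - 225·x^2 - 45·x^3 + 90·x^2·z - 120·z - 24·x·z + 48·z^2 - 360·x - 72·x^2 + 144·x·z    [distributive law]
= -42·z^2 + 120·x·z^2 + 36·z^3 - 225·x·z + 21·x^2·z + 90·y·z - 90·x·y·z - 36·y·z^2 + 270·x·y + 54·x^2·y - 297·x^2 - 45·x^3 - 120·z - 360·x    [combine like terms]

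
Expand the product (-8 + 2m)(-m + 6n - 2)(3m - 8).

(-8 + 2m)(-m + 6n - 2)(3m - 8)
= (8m - 48n + 16 - 2m² + 12mn - 4m)(3m - 8)    [distributive law]
= (4m - 48n + 16 - 2m² + 12mn)(3m - 8)    [combine like terms]
= 12m² - 32m - 144mn + 384n + 48m - 128 - 6m³ + 16m² + 36m²n - 96mn    [distributive law]
= 28m² + 16m - 240mn + 384n - 128 - 6m³ + 36m²n    [combine like terms]

28m² + 16m - 240mn + 384n - 128 - 6m³ + 36m²n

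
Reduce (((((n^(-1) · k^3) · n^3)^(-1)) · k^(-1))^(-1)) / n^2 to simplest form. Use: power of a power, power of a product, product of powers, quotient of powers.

k^4

(((((n^(-1) · k^3) · n^3)^(-1)) · k^(-1))^(-1)) / n^2
= (((((n^(-1) · k^3) · n^3)^(-1))^(-1)) · ((k^(-1))^(-1))) / n^2    [power of a product]
= ((((n^(-1) · k^3) · n^3)^1) · ((k^(-1))^(-1))) / n^2    [power of a power]
= ((((n^(-1) · k^3)^1) · ((n^3)^1)) · ((k^(-1))^(-1))) / n^2    [power of a product]
= (((((n^(-1))^1) · ((k^3)^1)) · ((n^3)^1)) · ((k^(-1))^(-1))) / n^2    [power of a product]
= (((n^(-1) · ((k^3)^1)) · ((n^3)^1)) · ((k^(-1))^(-1))) / n^2    [power of a power]
= (((n^(-1) · k^3) · ((n^3)^1)) · ((k^(-1))^(-1))) / n^2    [power of a power]
= (((n^(-1) · k^3) · n^3) · ((k^(-1))^(-1))) / n^2    [power of a power]
= (((n^(-1) · k^3) · n^3) · k) / n^2    [power of a power]
= k^4    [quotient of powers; product of powers]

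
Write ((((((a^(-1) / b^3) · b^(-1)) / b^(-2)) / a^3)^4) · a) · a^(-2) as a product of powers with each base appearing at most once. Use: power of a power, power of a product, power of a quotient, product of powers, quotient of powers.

((((((a^(-1) / b^3) · b^(-1)) / b^(-2)) / a^3)^4) · a) · a^(-2)
= ((((((a^(-1) / b^3) · b^(-1)) / b^(-2))^4) / ((a^3)^4)) · a) · a^(-2)    [power of a quotient]
= ((((((a^(-1) / b^3) · b^(-1))^4) / ((b^(-2))^4)) / ((a^3)^4)) · a) · a^(-2)    [power of a quotient]
= ((((((a^(-1) / b^3)^4) · ((b^(-1))^4)) / ((b^(-2))^4)) / ((a^3)^4)) · a) · a^(-2)    [power of a product]
= (((((((a^(-1))^4) / ((b^3)^4)) · ((b^(-1))^4)) / ((b^(-2))^4)) / ((a^3)^4)) · a) · a^(-2)    [power of a quotient]
= (((((a^(-4) / ((b^3)^4)) · ((b^(-1))^4)) / ((b^(-2))^4)) / ((a^3)^4)) · a) · a^(-2)    [power of a power]
= (((((a^(-4) / b^12) · ((b^(-1))^4)) / ((b^(-2))^4)) / ((a^3)^4)) · a) · a^(-2)    [power of a power]
= (((((a^(-4) / b^12) · b^(-4)) / ((b^(-2))^4)) / ((a^3)^4)) · a) · a^(-2)    [power of a power]
= (((((a^(-4) / b^12) · b^(-4)) / b^(-8)) / ((a^3)^4)) · a) · a^(-2)    [power of a power]
= (((((a^(-4) / b^12) · b^(-4)) / b^(-8)) / a^12) · a) · a^(-2)    [power of a power]
= a^(-17)·b^(-8)    [quotient of powers; product of powers]

a^(-17)·b^(-8)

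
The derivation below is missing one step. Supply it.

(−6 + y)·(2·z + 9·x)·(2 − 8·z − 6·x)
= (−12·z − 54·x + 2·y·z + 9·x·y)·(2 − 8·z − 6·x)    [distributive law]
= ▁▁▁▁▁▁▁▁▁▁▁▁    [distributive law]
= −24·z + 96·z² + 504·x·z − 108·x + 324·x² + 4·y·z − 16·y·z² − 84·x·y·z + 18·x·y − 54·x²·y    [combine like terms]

By distributive law:

−24·z + 96·z² + 72·x·z − 108·x + 432·x·z + 324·x² + 4·y·z − 16·y·z² − 12·x·y·z + 18·x·y − 72·x·y·z − 54·x²·y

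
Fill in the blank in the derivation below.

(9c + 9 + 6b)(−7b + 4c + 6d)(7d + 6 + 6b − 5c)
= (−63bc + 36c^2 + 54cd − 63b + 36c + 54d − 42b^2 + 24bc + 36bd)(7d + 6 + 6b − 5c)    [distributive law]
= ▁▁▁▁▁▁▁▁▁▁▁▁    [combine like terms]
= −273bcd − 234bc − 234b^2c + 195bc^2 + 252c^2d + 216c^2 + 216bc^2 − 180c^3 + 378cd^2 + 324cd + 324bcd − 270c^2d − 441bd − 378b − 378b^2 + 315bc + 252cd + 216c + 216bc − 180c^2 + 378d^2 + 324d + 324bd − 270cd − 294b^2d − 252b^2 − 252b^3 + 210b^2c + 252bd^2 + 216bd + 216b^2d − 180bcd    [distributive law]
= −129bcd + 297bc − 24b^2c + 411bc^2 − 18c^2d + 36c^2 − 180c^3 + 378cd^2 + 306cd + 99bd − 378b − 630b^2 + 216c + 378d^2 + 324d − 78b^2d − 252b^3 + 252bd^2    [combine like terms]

After combine like terms, the bracketed line is:

(−39bc + 36c^2 + 54cd − 63b + 36c + 54d − 42b^2 + 36bd)(7d + 6 + 6b − 5c)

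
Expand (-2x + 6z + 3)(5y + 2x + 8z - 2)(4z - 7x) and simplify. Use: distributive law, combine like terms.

-250xyz + 70x²y + 12x²z + 28x³ - 352xz² - 44xz - 70x² + 120yz² + 192z³ + 48z² + 60yz - 105xy - 24z + 42x

(-2x + 6z + 3)(5y + 2x + 8z - 2)(4z - 7x)
= (-10xy - 4x² - 16xz + 4x + 30yz + 12xz + 48z² - 12z + 15y + 6x + 24z - 6)(4z - 7x)    [distributive law]
= (-10xy - 4x² - 4xz + 10x + 30yz + 48z² + 12z + 15y - 6)(4z - 7x)    [combine like terms]
= -40xyz + 70x²y - 16x²z + 28x³ - 16xz² + 28x²z + 40xz - 70x² + 120yz² - 210xyz + 192z³ - 336xz² + 48z² - 84xz + 60yz - 105xy - 24z + 42x    [distributive law]
= -250xyz + 70x²y + 12x²z + 28x³ - 352xz² - 44xz - 70x² + 120yz² + 192z³ + 48z² + 60yz - 105xy - 24z + 42x    [combine like terms]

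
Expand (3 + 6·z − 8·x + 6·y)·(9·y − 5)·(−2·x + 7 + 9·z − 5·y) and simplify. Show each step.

−698·x·y + 54·y + 501·y·z + 393·y^2 + 310·x − 105 − 345·z − 756·x·y·z + 486·y·z^2 + 216·y^2·z + 420·x·z − 270·z^2 + 144·x^2·y + 252·x·y^2 − 80·x^2 − 270·y^3

(3 + 6·z − 8·x + 6·y)·(9·y − 5)·(−2·x + 7 + 9·z − 5·y)
= (27·y − 15 + 54·y·z − 30·z − 72·x·y + 40·x + 54·y^2 − 30·y)·(−2·x + 7 + 9·z − 5·y)    [distributive law]
= (−3·y − 15 + 54·y·z − 30·z − 72·x·y + 40·x + 54·y^2)·(−2·x + 7 + 9·z − 5·y)    [combine like terms]
= 6·x·y − 21·y − 27·y·z + 15·y^2 + 30·x − 105 − 135·z + 75·y − 108·x·y·z + 378·y·z + 486·y·z^2 − 270·y^2·z + 60·x·z − 210·z − 270·z^2 + 150·y·z + 144·x^2·y − 504·x·y − 648·x·y·z + 360·x·y^2 − 80·x^2 + 280·x + 360·x·z − 200·x·y − 108·x·y^2 + 378·y^2 + 486·y^2·z − 270·y^3    [distributive law]
= −698·x·y + 54·y + 501·y·z + 393·y^2 + 310·x − 105 − 345·z − 756·x·y·z + 486·y·z^2 + 216·y^2·z + 420·x·z − 270·z^2 + 144·x^2·y + 252·x·y^2 − 80·x^2 − 270·y^3    [combine like terms]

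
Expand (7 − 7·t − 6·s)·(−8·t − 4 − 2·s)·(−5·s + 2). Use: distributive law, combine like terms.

(7 − 7·t − 6·s)·(−8·t − 4 − 2·s)·(−5·s + 2)
= (−56·t − 28 − 14·s + 56·t² + 28·t + 14·s·t + 48·s·t + 24·s + 12·s²)·(−5·s + 2)    [distributive law]
= (−28·t − 28 + 10·s + 56·t² + 62·s·t + 12·s²)·(−5·s + 2)    [combine like terms]
= 140·s·t − 56·t + 140·s − 56 − 50·s² + 20·s − 280·s·t² + 112·t² − 310·s²·t + 124·s·t − 60·s³ + 24·s²    [distributive law]
= 264·s·t − 56·t + 160·s − 56 − 26·s² − 280·s·t² + 112·t² − 310·s²·t − 60·s³    [combine like terms]

264·s·t − 56·t + 160·s − 56 − 26·s² − 280·s·t² + 112·t² − 310·s²·t − 60·s³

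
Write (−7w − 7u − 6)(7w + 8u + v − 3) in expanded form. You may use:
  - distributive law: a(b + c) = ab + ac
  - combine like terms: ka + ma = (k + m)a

−49w² − 105uw − 7vw − 21w − 56u² − 7uv − 27u − 6v + 18

(−7w − 7u − 6)(7w + 8u + v − 3)
= −49w² − 56uw − 7vw + 21w − 49uw − 56u² − 7uv + 21u − 42w − 48u − 6v + 18    [distributive law]
= −49w² − 105uw − 7vw − 21w − 56u² − 7uv − 27u − 6v + 18    [combine like terms]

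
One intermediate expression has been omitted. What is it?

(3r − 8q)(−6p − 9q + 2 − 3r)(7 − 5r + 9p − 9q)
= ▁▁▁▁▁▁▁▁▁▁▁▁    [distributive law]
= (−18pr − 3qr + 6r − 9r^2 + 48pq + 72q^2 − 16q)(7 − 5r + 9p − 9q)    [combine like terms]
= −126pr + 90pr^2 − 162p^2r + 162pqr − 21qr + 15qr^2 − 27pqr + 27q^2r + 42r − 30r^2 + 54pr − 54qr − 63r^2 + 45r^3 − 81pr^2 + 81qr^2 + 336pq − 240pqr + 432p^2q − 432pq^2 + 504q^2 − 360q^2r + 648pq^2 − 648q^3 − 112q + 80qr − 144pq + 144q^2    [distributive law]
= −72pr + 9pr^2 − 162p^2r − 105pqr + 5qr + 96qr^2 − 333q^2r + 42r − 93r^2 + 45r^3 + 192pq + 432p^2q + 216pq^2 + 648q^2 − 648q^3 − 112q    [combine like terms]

By distributive law:

(−18pr − 27qr + 6r − 9r^2 + 48pq + 72q^2 − 16q + 24qr)(7 − 5r + 9p − 9q)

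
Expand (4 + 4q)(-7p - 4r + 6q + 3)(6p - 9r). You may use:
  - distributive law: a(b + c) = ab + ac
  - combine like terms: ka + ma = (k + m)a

(4 + 4q)(-7p - 4r + 6q + 3)(6p - 9r)
= (-28p - 16r + 24q + 12 - 28pq - 16qr + 24q^2 + 12q)(6p - 9r)    [distributive law]
= (-28p - 16r + 36q + 12 - 28pq - 16qr + 24q^2)(6p - 9r)    [combine like terms]
= -168p^2 + 252pr - 96pr + 144r^2 + 216pq - 324qr + 72p - 108r - 168p^2q + 252pqr - 96pqr + 144qr^2 + 144pq^2 - 216q^2r    [distributive law]
= -168p^2 + 156pr + 144r^2 + 216pq - 324qr + 72p - 108r - 168p^2q + 156pqr + 144qr^2 + 144pq^2 - 216q^2r    [combine like terms]

-168p^2 + 156pr + 144r^2 + 216pq - 324qr + 72p - 108r - 168p^2q + 156pqr + 144qr^2 + 144pq^2 - 216q^2r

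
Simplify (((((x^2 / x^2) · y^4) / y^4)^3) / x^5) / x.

x^(-6)

(((((x^2 / x^2) · y^4) / y^4)^3) / x^5) / x
= (((((x^2 / x^2) · y^4)^3) / ((y^4)^3)) / x^5) / x    [power of a quotient]
= (((((x^2 / x^2)^3) · ((y^4)^3)) / ((y^4)^3)) / x^5) / x    [power of a product]
= ((((((x^2)^3) / ((x^2)^3)) · ((y^4)^3)) / ((y^4)^3)) / x^5) / x    [power of a quotient]
= ((((x^6 / ((x^2)^3)) · ((y^4)^3)) / ((y^4)^3)) / x^5) / x    [power of a power]
= ((((x^6 / x^6) · ((y^4)^3)) / ((y^4)^3)) / x^5) / x    [power of a power]
= (((x^0 · ((y^4)^3)) / ((y^4)^3)) / x^5) / x    [quotient of powers]
= (((x^0 · y^12) / ((y^4)^3)) / x^5) / x    [power of a power]
= (((x^0 · y^12) / y^12) / x^5) / x    [power of a power]
= x^(-6)    [quotient of powers; product of powers]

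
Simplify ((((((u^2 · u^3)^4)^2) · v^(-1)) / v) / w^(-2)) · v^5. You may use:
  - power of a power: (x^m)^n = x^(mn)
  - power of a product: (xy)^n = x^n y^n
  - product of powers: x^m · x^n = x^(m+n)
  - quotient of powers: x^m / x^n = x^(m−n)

((((((u^2 · u^3)^4)^2) · v^(-1)) / v) / w^(-2)) · v^5
= (((((u^2 · u^3)^8) · v^(-1)) / v) / w^(-2)) · v^5    [power of a power]
= ((((((u^2)^8) · ((u^3)^8)) · v^(-1)) / v) / w^(-2)) · v^5    [power of a product]
= ((((u^16 · ((u^3)^8)) · v^(-1)) / v) / w^(-2)) · v^5    [power of a power]
= ((((u^16 · u^24) · v^(-1)) / v) / w^(-2)) · v^5    [power of a power]
= (((u^40 · v^(-1)) / v) / w^(-2)) · v^5    [product of powers]
= u^40v^3w^2    [quotient of powers; product of powers]

u^40v^3w^2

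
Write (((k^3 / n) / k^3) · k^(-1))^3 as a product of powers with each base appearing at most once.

(((k^3 / n) / k^3) · k^(-1))^3
= (((k^3 / n) / k^3)^3) · ((k^(-1))^3)    [power of a product]
= (((k^3 / n)^3) / ((k^3)^3)) · ((k^(-1))^3)    [power of a quotient]
= ((((k^3)^3) / (n^3)) / ((k^3)^3)) · ((k^(-1))^3)    [power of a quotient]
= ((k^9 / (n^3)) / ((k^3)^3)) · ((k^(-1))^3)    [power of a power]
= ((k^9 / n^3) / k^9) · ((k^(-1))^3)    [power of a power]
= ((k^9 / n^3) / k^9) · k^(-3)    [power of a power]
= k^(-3)n^(-3)    [quotient of powers; product of powers]

k^(-3)n^(-3)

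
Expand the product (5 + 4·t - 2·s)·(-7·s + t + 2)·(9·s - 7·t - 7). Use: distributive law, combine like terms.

-449·s^2 + 600·s·t + 363·s - 119·t^2 - 161·t - 70 - 368·s^2·t + 246·s·t^2 - 28·t^3 + 126·s^3

(5 + 4·t - 2·s)·(-7·s + t + 2)·(9·s - 7·t - 7)
= (-35·s + 5·t + 10 - 28·s·t + 4·t^2 + 8·t + 14·s^2 - 2·s·t - 4·s)·(9·s - 7·t - 7)    [distributive law]
= (-39·s + 13·t + 10 - 30·s·t + 4·t^2 + 14·s^2)·(9·s - 7·t - 7)    [combine like terms]
= -351·s^2 + 273·s·t + 273·s + 117·s·t - 91·t^2 - 91·t + 90·s - 70·t - 70 - 270·s^2·t + 210·s·t^2 + 210·s·t + 36·s·t^2 - 28·t^3 - 28·t^2 + 126·s^3 - 98·s^2·t - 98·s^2    [distributive law]
= -449·s^2 + 600·s·t + 363·s - 119·t^2 - 161·t - 70 - 368·s^2·t + 246·s·t^2 - 28·t^3 + 126·s^3    [combine like terms]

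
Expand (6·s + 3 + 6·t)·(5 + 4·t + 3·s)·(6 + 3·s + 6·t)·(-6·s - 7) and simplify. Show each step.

(6·s + 3 + 6·t)·(5 + 4·t + 3·s)·(6 + 3·s + 6·t)·(-6·s - 7)
= (30·s + 24·s·t + 18·s² + 15 + 12·t + 9·s + 30·t + 24·t² + 18·s·t)·(6 + 3·s + 6·t)·(-6·s - 7)    [distributive law]
= (39·s + 42·s·t + 18·s² + 15 + 42·t + 24·t²)·(6 + 3·s + 6·t)·(-6·s - 7)    [combine like terms]
= (234·s + 117·s² + 234·s·t + 252·s·t + 126·s²·t + 252·s·t² + 108·s² + 54·s³ + 108·s²·t + 90 + 45·s + 90·t + 252·t + 126·s·t + 252·t² + 144·t² + 72·s·t² + 144·t³)·(-6·s - 7)    [distributive law]
= (279·s + 225·s² + 612·s·t + 234·s²·t + 324·s·t² + 54·s³ + 90 + 342·t + 396·t² + 144·t³)·(-6·s - 7)    [combine like terms]
= -1674·s² - 1953·s - 1350·s³ - 1575·s² - 3672·s²·t - 4284·s·t - 1404·s³·t - 1638·s²·t - 1944·s²·t² - 2268·s·t² - 324·s⁴ - 378·s³ - 540·s - 630 - 2052·s·t - 2394·t - 2376·s·t² - 2772·t² - 864·s·t³ - 1008·t³    [distributive law]
= -3249·s² - 2493·s - 1728·s³ - 5310·s²·t - 6336·s·t - 1404·s³·t - 1944·s²·t² - 4644·s·t² - 324·s⁴ - 630 - 2394·t - 2772·t² - 864·s·t³ - 1008·t³    [combine like terms]

-3249·s² - 2493·s - 1728·s³ - 5310·s²·t - 6336·s·t - 1404·s³·t - 1944·s²·t² - 4644·s·t² - 324·s⁴ - 630 - 2394·t - 2772·t² - 864·s·t³ - 1008·t³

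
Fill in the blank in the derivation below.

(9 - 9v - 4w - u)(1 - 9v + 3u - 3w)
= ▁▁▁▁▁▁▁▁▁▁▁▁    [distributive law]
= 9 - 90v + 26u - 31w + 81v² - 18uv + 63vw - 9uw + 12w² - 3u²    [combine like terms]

Applying distributive law to the line above:

9 - 81v + 27u - 27w - 9v + 81v² - 27uv + 27vw - 4w + 36vw - 12uw + 12w² - u + 9uv - 3u² + 3uw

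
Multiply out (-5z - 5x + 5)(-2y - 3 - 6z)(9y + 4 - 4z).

(-5z - 5x + 5)(-2y - 3 - 6z)(9y + 4 - 4z)
= (10yz + 15z + 30z² + 10xy + 15x + 30xz - 10y - 15 - 30z)(9y + 4 - 4z)    [distributive law]
= (10yz - 15z + 30z² + 10xy + 15x + 30xz - 10y - 15)(9y + 4 - 4z)    [combine like terms]
= 90y²z + 40yz - 40yz² - 135yz - 60z + 60z² + 270yz² + 120z² - 120z³ + 90xy² + 40xy - 40xyz + 135xy + 60x - 60xz + 270xyz + 120xz - 120xz² - 90y² - 40y + 40yz - 135y - 60 + 60z    [distributive law]
= 90y²z - 55yz + 230yz² + 180z² - 120z³ + 90xy² + 175xy + 230xyz + 60x + 60xz - 120xz² - 90y² - 175y - 60    [combine like terms]

90y²z - 55yz + 230yz² + 180z² - 120z³ + 90xy² + 175xy + 230xyz + 60x + 60xz - 120xz² - 90y² - 175y - 60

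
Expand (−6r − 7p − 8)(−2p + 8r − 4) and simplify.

(−6r − 7p − 8)(−2p + 8r − 4)
= 12pr − 48r^2 + 24r + 14p^2 − 56pr + 28p + 16p − 64r + 32    [distributive law]
= −44pr − 48r^2 − 40r + 14p^2 + 44p + 32    [combine like terms]

−44pr − 48r^2 − 40r + 14p^2 + 44p + 32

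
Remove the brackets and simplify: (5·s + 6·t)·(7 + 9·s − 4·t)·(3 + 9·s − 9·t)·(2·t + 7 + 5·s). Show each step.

1995·s·t + 735·s + 3675·s^2 + 1032·s^2·t + 5085·s^3 − 5574·s·t^2 + 315·s^3·t + 2025·s^4 − 2808·s^2·t^2 + 36·s·t^3 − 2898·t^2 + 882·t + 612·t^3 + 432·t^4

(5·s + 6·t)·(7 + 9·s − 4·t)·(3 + 9·s − 9·t)·(2·t + 7 + 5·s)
= (35·s + 45·s^2 − 20·s·t + 42·t + 54·s·t − 24·t^2)·(3 + 9·s − 9·t)·(2·t + 7 + 5·s)    [distributive law]
= (35·s + 45·s^2 + 34·s·t + 42·t − 24·t^2)·(3 + 9·s − 9·t)·(2·t + 7 + 5·s)    [combine like terms]
= (105·s + 315·s^2 − 315·s·t + 135·s^2 + 405·s^3 − 405·s^2·t + 102·s·t + 306·s^2·t − 306·s·t^2 + 126·t + 378·s·t − 378·t^2 − 72·t^2 − 216·s·t^2 + 216·t^3)·(2·t + 7 + 5·s)    [distributive law]
= (105·s + 450·s^2 + 165·s·t + 405·s^3 − 99·s^2·t − 522·s·t^2 + 126·t − 450·t^2 + 216·t^3)·(2·t + 7 + 5·s)    [combine like terms]
= 210·s·t + 735·s + 525·s^2 + 900·s^2·t + 3150·s^2 + 2250·s^3 + 330·s·t^2 + 1155·s·t + 825·s^2·t + 810·s^3·t + 2835·s^3 + 2025·s^4 − 198·s^2·t^2 − 693·s^2·t − 495·s^3·t − 1044·s·t^3 − 3654·s·t^2 − 2610·s^2·t^2 + 252·t^2 + 882·t + 630·s·t − 900·t^3 − 3150·t^2 − 2250·s·t^2 + 432·t^4 + 1512·t^3 + 1080·s·t^3    [distributive law]
= 1995·s·t + 735·s + 3675·s^2 + 1032·s^2·t + 5085·s^3 − 5574·s·t^2 + 315·s^3·t + 2025·s^4 − 2808·s^2·t^2 + 36·s·t^3 − 2898·t^2 + 882·t + 612·t^3 + 432·t^4    [combine like terms]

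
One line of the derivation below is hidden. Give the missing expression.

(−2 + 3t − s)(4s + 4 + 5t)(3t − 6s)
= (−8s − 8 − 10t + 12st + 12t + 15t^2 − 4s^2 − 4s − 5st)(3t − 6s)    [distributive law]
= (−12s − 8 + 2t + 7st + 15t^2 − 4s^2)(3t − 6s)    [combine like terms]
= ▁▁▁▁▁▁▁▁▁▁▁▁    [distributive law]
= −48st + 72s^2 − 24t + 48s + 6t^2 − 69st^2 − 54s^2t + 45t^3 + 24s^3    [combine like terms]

Applying distributive law to the line above:

−36st + 72s^2 − 24t + 48s + 6t^2 − 12st + 21st^2 − 42s^2t + 45t^3 − 90st^2 − 12s^2t + 24s^3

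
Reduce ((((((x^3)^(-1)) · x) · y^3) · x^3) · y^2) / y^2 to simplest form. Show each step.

x·y^3

((((((x^3)^(-1)) · x) · y^3) · x^3) · y^2) / y^2
= ((((x^(-3) · x) · y^3) · x^3) · y^2) / y^2    [power of a power]
= (((x^(-2) · y^3) · x^3) · y^2) / y^2    [product of powers]
= x·y^3    [quotient of powers; product of powers]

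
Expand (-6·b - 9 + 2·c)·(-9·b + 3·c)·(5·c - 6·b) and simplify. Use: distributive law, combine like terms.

(-6·b - 9 + 2·c)·(-9·b + 3·c)·(5·c - 6·b)
= (54·b^2 - 18·b·c + 81·b - 27·c - 18·b·c + 6·c^2)·(5·c - 6·b)    [distributive law]
= (54·b^2 - 36·b·c + 81·b - 27·c + 6·c^2)·(5·c - 6·b)    [combine like terms]
= 270·b^2·c - 324·b^3 - 180·b·c^2 + 216·b^2·c + 405·b·c - 486·b^2 - 135·c^2 + 162·b·c + 30·c^3 - 36·b·c^2    [distributive law]
= 486·b^2·c - 324·b^3 - 216·b·c^2 + 567·b·c - 486·b^2 - 135·c^2 + 30·c^3    [combine like terms]

486·b^2·c - 324·b^3 - 216·b·c^2 + 567·b·c - 486·b^2 - 135·c^2 + 30·c^3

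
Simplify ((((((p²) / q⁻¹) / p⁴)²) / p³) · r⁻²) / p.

p⁻⁸q²r⁻²

((((((p²) / q⁻¹) / p⁴)²) / p³) · r⁻²) / p
= ((((((p²) / q⁻¹)²) / ((p⁴)²)) / p³) · r⁻²) / p    [power of a quotient]
= ((((((p²)²) / ((q⁻¹)²)) / ((p⁴)²)) / p³) · r⁻²) / p    [power of a quotient]
= (((((p⁴) / ((q⁻¹)²)) / ((p⁴)²)) / p³) · r⁻²) / p    [power of a power]
= ((((p⁴ / q⁻²) / ((p⁴)²)) / p³) · r⁻²) / p    [power of a power]
= ((((p⁴ / q⁻²) / p⁸) / p³) · r⁻²) / p    [power of a power]
= p⁻⁸q²r⁻²    [quotient of powers; product of powers]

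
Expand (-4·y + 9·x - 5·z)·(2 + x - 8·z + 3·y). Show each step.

-8·y + 23·x·y + 17·y·z - 12·y^2 + 18·x + 9·x^2 - 77·x·z - 10·z + 40·z^2

(-4·y + 9·x - 5·z)·(2 + x - 8·z + 3·y)
= -8·y - 4·x·y + 32·y·z - 12·y^2 + 18·x + 9·x^2 - 72·x·z + 27·x·y - 10·z - 5·x·z + 40·z^2 - 15·y·z    [distributive law]
= -8·y + 23·x·y + 17·y·z - 12·y^2 + 18·x + 9·x^2 - 77·x·z - 10·z + 40·z^2    [combine like terms]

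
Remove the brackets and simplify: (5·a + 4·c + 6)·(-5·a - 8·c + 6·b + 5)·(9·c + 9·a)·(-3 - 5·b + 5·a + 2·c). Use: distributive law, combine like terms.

720·a^2·c + 6795·a^2·b·c - 4275·a^3·c - 5670·a^2·c^2 + 450·a^3 + 2475·a^3·b - 1125·a^4 + 630·a·c^2 + 6192·a·b·c^2 - 3096·a·c^3 + 2295·a·b·c - 2430·a·b^2·c + 1035·a^2·b - 1350·a^2·b^2 + 2781·a·c + 1485·a^2 + 360·c^3 + 1872·b·c^3 - 576·c^4 + 1260·b·c^2 - 1080·b^2·c^2 + 1296·c^2 - 2322·b·c - 1620·b^2·c - 2322·a·b - 1620·a·b^2 - 810·c - 810·a

(5·a + 4·c + 6)·(-5·a - 8·c + 6·b + 5)·(9·c + 9·a)·(-3 - 5·b + 5·a + 2·c)
= (-25·a^2 - 40·a·c + 30·a·b + 25·a - 20·a·c - 32·c^2 + 24·b·c + 20·c - 30·a - 48·c + 36·b + 30)·(9·c + 9·a)·(-3 - 5·b + 5·a + 2·c)    [distributive law]
= (-25·a^2 - 60·a·c + 30·a·b - 5·a - 32·c^2 + 24·b·c - 28·c + 36·b + 30)·(9·c + 9·a)·(-3 - 5·b + 5·a + 2·c)    [combine like terms]
= (-225·a^2·c - 225·a^3 - 540·a·c^2 - 540·a^2·c + 270·a·b·c + 270·a^2·b - 45·a·c - 45·a^2 - 288·c^3 - 288·a·c^2 + 216·b·c^2 + 216·a·b·c - 252·c^2 - 252·a·c + 324·b·c + 324·a·b + 270·c + 270·a)·(-3 - 5·b + 5·a + 2·c)    [distributive law]
= (-765·a^2·c - 225·a^3 - 828·a·c^2 + 486·a·b·c + 270·a^2·b - 297·a·c - 45·a^2 - 288·c^3 + 216·b·c^2 - 252·c^2 + 324·b·c + 324·a·b + 270·c + 270·a)·(-3 - 5·b + 5·a + 2·c)    [combine like terms]
= 2295·a^2·c + 3825·a^2·b·c - 3825·a^3·c - 1530·a^2·c^2 + 675·a^3 + 1125·a^3·b - 1125·a^4 - 450·a^3·c + 2484·a·c^2 + 4140·a·b·c^2 - 4140·a^2·c^2 - 1656·a·c^3 - 1458·a·b·c - 2430·a·b^2·c + 2430·a^2·b·c + 972·a·b·c^2 - 810·a^2·b - 1350·a^2·b^2 + 1350·a^3·b + 540·a^2·b·c + 891·a·c + 1485·a·b·c - 1485·a^2·c - 594·a·c^2 + 135·a^2 + 225·a^2·b - 225·a^3 - 90·a^2·c + 864·c^3 + 1440·b·c^3 - 1440·a·c^3 - 576·c^4 - 648·b·c^2 - 1080·b^2·c^2 + 1080·a·b·c^2 + 432·b·c^3 + 756·c^2 + 1260·b·c^2 - 1260·a·c^2 - 504·c^3 - 972·b·c - 1620·b^2·c + 1620·a·b·c + 648·b·c^2 - 972·a·b - 1620·a·b^2 + 1620·a^2·b + 648·a·b·c - 810·c - 1350·b·c + 1350·a·c + 540·c^2 - 810·a - 1350·a·b + 1350·a^2 + 540·a·c    [distributive law]
= 720·a^2·c + 6795·a^2·b·c - 4275·a^3·c - 5670·a^2·c^2 + 450·a^3 + 2475·a^3·b - 1125·a^4 + 630·a·c^2 + 6192·a·b·c^2 - 3096·a·c^3 + 2295·a·b·c - 2430·a·b^2·c + 1035·a^2·b - 1350·a^2·b^2 + 2781·a·c + 1485·a^2 + 360·c^3 + 1872·b·c^3 - 576·c^4 + 1260·b·c^2 - 1080·b^2·c^2 + 1296·c^2 - 2322·b·c - 1620·b^2·c - 2322·a·b - 1620·a·b^2 - 810·c - 810·a    [combine like terms]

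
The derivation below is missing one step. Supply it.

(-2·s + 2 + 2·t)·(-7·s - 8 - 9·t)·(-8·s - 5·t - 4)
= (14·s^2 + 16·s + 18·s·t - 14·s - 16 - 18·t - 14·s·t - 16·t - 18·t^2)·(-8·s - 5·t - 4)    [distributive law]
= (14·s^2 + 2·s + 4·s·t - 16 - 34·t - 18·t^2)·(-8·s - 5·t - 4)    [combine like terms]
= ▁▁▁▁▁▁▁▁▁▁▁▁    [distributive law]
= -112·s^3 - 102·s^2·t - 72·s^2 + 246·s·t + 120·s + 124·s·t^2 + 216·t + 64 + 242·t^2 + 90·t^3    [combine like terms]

Applying distributive law to the line above:

-112·s^3 - 70·s^2·t - 56·s^2 - 16·s^2 - 10·s·t - 8·s - 32·s^2·t - 20·s·t^2 - 16·s·t + 128·s + 80·t + 64 + 272·s·t + 170·t^2 + 136·t + 144·s·t^2 + 90·t^3 + 72·t^2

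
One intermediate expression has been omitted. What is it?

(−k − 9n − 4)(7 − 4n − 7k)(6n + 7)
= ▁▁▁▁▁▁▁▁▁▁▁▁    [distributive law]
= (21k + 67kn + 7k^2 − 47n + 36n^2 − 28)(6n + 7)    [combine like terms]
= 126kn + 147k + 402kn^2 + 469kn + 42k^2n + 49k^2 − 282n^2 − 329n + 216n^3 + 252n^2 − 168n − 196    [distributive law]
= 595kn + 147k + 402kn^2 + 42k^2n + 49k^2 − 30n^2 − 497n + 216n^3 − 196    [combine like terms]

By distributive law:

(−7k + 4kn + 7k^2 − 63n + 36n^2 + 63kn − 28 + 16n + 28k)(6n + 7)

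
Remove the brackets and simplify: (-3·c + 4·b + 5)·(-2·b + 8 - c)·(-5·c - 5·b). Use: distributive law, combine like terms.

-25·b·c^2 + 30·b^2·c + 145·c^2 + 35·b·c - 15·c^3 + 40·b^3 - 110·b^2 - 200·c - 200·b

(-3·c + 4·b + 5)·(-2·b + 8 - c)·(-5·c - 5·b)
= (6·b·c - 24·c + 3·c^2 - 8·b^2 + 32·b - 4·b·c - 10·b + 40 - 5·c)·(-5·c - 5·b)    [distributive law]
= (2·b·c - 29·c + 3·c^2 - 8·b^2 + 22·b + 40)·(-5·c - 5·b)    [combine like terms]
= -10·b·c^2 - 10·b^2·c + 145·c^2 + 145·b·c - 15·c^3 - 15·b·c^2 + 40·b^2·c + 40·b^3 - 110·b·c - 110·b^2 - 200·c - 200·b    [distributive law]
= -25·b·c^2 + 30·b^2·c + 145·c^2 + 35·b·c - 15·c^3 + 40·b^3 - 110·b^2 - 200·c - 200·b    [combine like terms]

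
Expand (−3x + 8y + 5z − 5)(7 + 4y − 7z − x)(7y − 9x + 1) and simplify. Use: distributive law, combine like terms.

−456xy + 147x² + 299x − 428xy² + 201x²y + 436xyz − 144x²z − 614xz − 27x³ + 284y² − 209y + 224y³ − 252y²z + 454yz + 70z − 245yz² + 315xz² − 35z² − 35

(−3x + 8y + 5z − 5)(7 + 4y − 7z − x)(7y − 9x + 1)
= (−21x − 12xy + 21xz + 3x² + 56y + 32y² − 56yz − 8xy + 35z + 20yz − 35z² − 5xz − 35 − 20y + 35z + 5x)(7y − 9x + 1)    [distributive law]
= (−16x − 20xy + 16xz + 3x² + 36y + 32y² − 36yz + 70z − 35z² − 35)(7y − 9x + 1)    [combine like terms]
= −112xy + 144x² − 16x − 140xy² + 180x²y − 20xy + 112xyz − 144x²z + 16xz + 21x²y − 27x³ + 3x² + 252y² − 324xy + 36y + 224y³ − 288xy² + 32y² − 252y²z + 324xyz − 36yz + 490yz − 630xz + 70z − 245yz² + 315xz² − 35z² − 245y + 315x − 35    [distributive law]
= −456xy + 147x² + 299x − 428xy² + 201x²y + 436xyz − 144x²z − 614xz − 27x³ + 284y² − 209y + 224y³ − 252y²z + 454yz + 70z − 245yz² + 315xz² − 35z² − 35    [combine like terms]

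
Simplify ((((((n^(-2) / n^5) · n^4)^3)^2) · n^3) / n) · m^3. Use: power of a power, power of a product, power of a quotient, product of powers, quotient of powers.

m^3n^(-16)

((((((n^(-2) / n^5) · n^4)^3)^2) · n^3) / n) · m^3
= (((((n^(-2) / n^5) · n^4)^6) · n^3) / n) · m^3    [power of a power]
= (((((n^(-2) / n^5)^6) · ((n^4)^6)) · n^3) / n) · m^3    [power of a product]
= ((((((n^(-2))^6) / ((n^5)^6)) · ((n^4)^6)) · n^3) / n) · m^3    [power of a quotient]
= ((((n^(-12) / ((n^5)^6)) · ((n^4)^6)) · n^3) / n) · m^3    [power of a power]
= ((((n^(-12) / n^30) · ((n^4)^6)) · n^3) / n) · m^3    [power of a power]
= (((n^(-42) · ((n^4)^6)) · n^3) / n) · m^3    [quotient of powers]
= (((n^(-42) · n^24) · n^3) / n) · m^3    [power of a power]
= ((n^(-18) · n^3) / n) · m^3    [product of powers]
= (n^(-15) / n) · m^3    [product of powers]
= n^(-16) · m^3    [quotient of powers]
= m^3n^(-16)    [rearrange]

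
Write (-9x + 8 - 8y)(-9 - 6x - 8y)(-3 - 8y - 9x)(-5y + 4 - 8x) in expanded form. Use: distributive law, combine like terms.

-9945xy + 468x - 6228x^2 - 616xy^2 + 1815x^2y + 1728x^3 + 19848x^2y^2 + 14526x^3y + 3888x^4 + 11776xy^3 + 1128y + 864 - 3784y^2 - 768y^3 + 2560y^4

(-9x + 8 - 8y)(-9 - 6x - 8y)(-3 - 8y - 9x)(-5y + 4 - 8x)
= (81x + 54x^2 + 72xy - 72 - 48x - 64y + 72y + 48xy + 64y^2)(-3 - 8y - 9x)(-5y + 4 - 8x)    [distributive law]
= (33x + 54x^2 + 120xy - 72 + 8y + 64y^2)(-3 - 8y - 9x)(-5y + 4 - 8x)    [combine like terms]
= (-99x - 264xy - 297x^2 - 162x^2 - 432x^2y - 486x^3 - 360xy - 960xy^2 - 1080x^2y + 216 + 576y + 648x - 24y - 64y^2 - 72xy - 192y^2 - 512y^3 - 576xy^2)(-5y + 4 - 8x)    [distributive law]
= (549x - 696xy - 459x^2 - 1512x^2y - 486x^3 - 1536xy^2 + 216 + 552y - 256y^2 - 512y^3)(-5y + 4 - 8x)    [combine like terms]
= -2745xy + 2196x - 4392x^2 + 3480xy^2 - 2784xy + 5568x^2y + 2295x^2y - 1836x^2 + 3672x^3 + 7560x^2y^2 - 6048x^2y + 12096x^3y + 2430x^3y - 1944x^3 + 3888x^4 + 7680xy^3 - 6144xy^2 + 12288x^2y^2 - 1080y + 864 - 1728x - 2760y^2 + 2208y - 4416xy + 1280y^3 - 1024y^2 + 2048xy^2 + 2560y^4 - 2048y^3 + 4096xy^3    [distributive law]
= -9945xy + 468x - 6228x^2 - 616xy^2 + 1815x^2y + 1728x^3 + 19848x^2y^2 + 14526x^3y + 3888x^4 + 11776xy^3 + 1128y + 864 - 3784y^2 - 768y^3 + 2560y^4    [combine like terms]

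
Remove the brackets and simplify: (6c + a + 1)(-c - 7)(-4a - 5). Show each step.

(6c + a + 1)(-c - 7)(-4a - 5)
= (-6c^2 - 42c - ac - 7a - c - 7)(-4a - 5)    [distributive law]
= (-6c^2 - 43c - ac - 7a - 7)(-4a - 5)    [combine like terms]
= 24ac^2 + 30c^2 + 172ac + 215c + 4a^2c + 5ac + 28a^2 + 35a + 28a + 35    [distributive law]
= 24ac^2 + 30c^2 + 177ac + 215c + 4a^2c + 28a^2 + 63a + 35    [combine like terms]

24ac^2 + 30c^2 + 177ac + 215c + 4a^2c + 28a^2 + 63a + 35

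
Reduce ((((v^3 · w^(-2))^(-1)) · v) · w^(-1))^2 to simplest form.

((((v^3 · w^(-2))^(-1)) · v) · w^(-1))^2
= ((((v^3 · w^(-2))^(-1)) · v)^2) · ((w^(-1))^2)    [power of a product]
= ((((v^3 · w^(-2))^(-1))^2) · (v^2)) · ((w^(-1))^2)    [power of a product]
= (((v^3 · w^(-2))^(-2)) · (v^2)) · ((w^(-1))^2)    [power of a power]
= ((((v^3)^(-2)) · ((w^(-2))^(-2))) · (v^2)) · ((w^(-1))^2)    [power of a product]
= ((v^(-6) · ((w^(-2))^(-2))) · (v^2)) · ((w^(-1))^2)    [power of a power]
= ((v^(-6) · w^4) · (v^2)) · ((w^(-1))^2)    [power of a power]
= ((v^(-6) · w^4) · v^2) · w^(-2)    [power of a power]
= v^(-4)w^2    [product of powers]

v^(-4)w^2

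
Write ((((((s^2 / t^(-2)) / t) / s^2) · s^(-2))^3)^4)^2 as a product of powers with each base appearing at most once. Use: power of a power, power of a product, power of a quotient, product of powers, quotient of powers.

s^(-48)·t^24

((((((s^2 / t^(-2)) / t) / s^2) · s^(-2))^3)^4)^2
= (((((s^2 / t^(-2)) / t) / s^2) · s^(-2))^3)^8    [power of a power]
= ((((s^2 / t^(-2)) / t) / s^2) · s^(-2))^24    [power of a power]
= ((((s^2 / t^(-2)) / t) / s^2)^24) · ((s^(-2))^24)    [power of a product]
= ((((s^2 / t^(-2)) / t)^24) / ((s^2)^24)) · ((s^(-2))^24)    [power of a quotient]
= ((((s^2 / t^(-2))^24) / (t^24)) / ((s^2)^24)) · ((s^(-2))^24)    [power of a quotient]
= (((((s^2)^24) / ((t^(-2))^24)) / (t^24)) / ((s^2)^24)) · ((s^(-2))^24)    [power of a quotient]
= (((s^48 / ((t^(-2))^24)) / (t^24)) / ((s^2)^24)) · ((s^(-2))^24)    [power of a power]
= (((s^48 / t^(-48)) / (t^24)) / ((s^2)^24)) · ((s^(-2))^24)    [power of a power]
= (((s^48 / t^(-48)) / t^24) / s^48) · ((s^(-2))^24)    [power of a power]
= (((s^48 / t^(-48)) / t^24) / s^48) · s^(-48)    [power of a power]
= s^(-48)·t^24    [quotient of powers; product of powers]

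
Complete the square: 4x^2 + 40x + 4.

4x^2 + 40x + 4
= 4(x^2 + 10x) + 4    [factor out 4 from the x-terms]
= 4(x^2 + 10x + 25 − 25) + 4    [add and subtract 25 inside the bracket]
= 4(x + 5)^2 − 100 + 4    [perfect-square identity]
= 4(x + 5)^2 − 96    [combine constants]

4(x + 5)^2 − 96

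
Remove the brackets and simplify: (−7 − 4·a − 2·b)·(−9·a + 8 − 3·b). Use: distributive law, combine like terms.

31·a − 56 + 5·b + 36·a^2 + 30·a·b + 6·b^2

(−7 − 4·a − 2·b)·(−9·a + 8 − 3·b)
= 63·a − 56 + 21·b + 36·a^2 − 32·a + 12·a·b + 18·a·b − 16·b + 6·b^2    [distributive law]
= 31·a − 56 + 5·b + 36·a^2 + 30·a·b + 6·b^2    [combine like terms]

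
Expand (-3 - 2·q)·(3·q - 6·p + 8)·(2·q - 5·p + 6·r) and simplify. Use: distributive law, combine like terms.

(-3 - 2·q)·(3·q - 6·p + 8)·(2·q - 5·p + 6·r)
= (-9·q + 18·p - 24 - 6·q² + 12·p·q - 16·q)·(2·q - 5·p + 6·r)    [distributive law]
= (-25·q + 18·p - 24 - 6·q² + 12·p·q)·(2·q - 5·p + 6·r)    [combine like terms]
= -50·q² + 125·p·q - 150·q·r + 36·p·q - 90·p² + 108·p·r - 48·q + 120·p - 144·r - 12·q³ + 30·p·q² - 36·q²·r + 24·p·q² - 60·p²·q + 72·p·q·r    [distributive law]
= -50·q² + 161·p·q - 150·q·r - 90·p² + 108·p·r - 48·q + 120·p - 144·r - 12·q³ + 54·p·q² - 36·q²·r - 60·p²·q + 72·p·q·r    [combine like terms]

-50·q² + 161·p·q - 150·q·r - 90·p² + 108·p·r - 48·q + 120·p - 144·r - 12·q³ + 54·p·q² - 36·q²·r - 60·p²·q + 72·p·q·r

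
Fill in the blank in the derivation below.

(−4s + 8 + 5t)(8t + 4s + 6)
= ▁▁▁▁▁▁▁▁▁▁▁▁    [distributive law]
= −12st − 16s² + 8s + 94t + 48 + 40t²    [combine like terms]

After distributive law, the bracketed line is:

−32st − 16s² − 24s + 64t + 32s + 48 + 40t² + 20st + 30t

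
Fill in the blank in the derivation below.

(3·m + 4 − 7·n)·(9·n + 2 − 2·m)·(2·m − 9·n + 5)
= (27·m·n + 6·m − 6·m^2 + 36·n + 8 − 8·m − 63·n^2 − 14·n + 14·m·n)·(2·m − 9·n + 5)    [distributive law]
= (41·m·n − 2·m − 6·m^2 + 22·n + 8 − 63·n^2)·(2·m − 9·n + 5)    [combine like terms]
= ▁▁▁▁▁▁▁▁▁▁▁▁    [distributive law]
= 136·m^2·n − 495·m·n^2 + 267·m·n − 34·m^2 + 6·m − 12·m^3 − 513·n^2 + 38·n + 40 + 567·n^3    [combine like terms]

After distributive law, the bracketed line is:

82·m^2·n − 369·m·n^2 + 205·m·n − 4·m^2 + 18·m·n − 10·m − 12·m^3 + 54·m^2·n − 30·m^2 + 44·m·n − 198·n^2 + 110·n + 16·m − 72·n + 40 − 126·m·n^2 + 567·n^3 − 315·n^2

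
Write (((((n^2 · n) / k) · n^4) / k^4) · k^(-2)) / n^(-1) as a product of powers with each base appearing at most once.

k^(-7)n^8

(((((n^2 · n) / k) · n^4) / k^4) · k^(-2)) / n^(-1)
= ((((n^3 / k) · n^4) / k^4) · k^(-2)) / n^(-1)    [product of powers]
= k^(-7)n^8    [quotient of powers; product of powers]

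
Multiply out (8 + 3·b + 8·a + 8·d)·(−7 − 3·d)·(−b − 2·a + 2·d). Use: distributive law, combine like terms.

(8 + 3·b + 8·a + 8·d)·(−7 − 3·d)·(−b − 2·a + 2·d)
= (−56 − 24·d − 21·b − 9·b·d − 56·a − 24·a·d − 56·d − 24·d²)·(−b − 2·a + 2·d)    [distributive law]
= (−56 − 80·d − 21·b − 9·b·d − 56·a − 24·a·d − 24·d²)·(−b − 2·a + 2·d)    [combine like terms]
= 56·b + 112·a − 112·d + 80·b·d + 160·a·d − 160·d² + 21·b² + 42·a·b − 42·b·d + 9·b²·d + 18·a·b·d − 18·b·d² + 56·a·b + 112·a² − 112·a·d + 24·a·b·d + 48·a²·d − 48·a·d² + 24·b·d² + 48·a·d² − 48·d³    [distributive law]
= 56·b + 112·a − 112·d + 38·b·d + 48·a·d − 160·d² + 21·b² + 98·a·b + 9·b²·d + 42·a·b·d + 6·b·d² + 112·a² + 48·a²·d − 48·d³    [combine like terms]

56·b + 112·a − 112·d + 38·b·d + 48·a·d − 160·d² + 21·b² + 98·a·b + 9·b²·d + 42·a·b·d + 6·b·d² + 112·a² + 48·a²·d − 48·d³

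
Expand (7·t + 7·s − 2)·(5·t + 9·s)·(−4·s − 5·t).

(7·t + 7·s − 2)·(5·t + 9·s)·(−4·s − 5·t)
= (35·t² + 63·s·t + 35·s·t + 63·s² − 10·t − 18·s)·(−4·s − 5·t)    [distributive law]
= (35·t² + 98·s·t + 63·s² − 10·t − 18·s)·(−4·s − 5·t)    [combine like terms]
= −140·s·t² − 175·t³ − 392·s²·t − 490·s·t² − 252·s³ − 315·s²·t + 40·s·t + 50·t² + 72·s² + 90·s·t    [distributive law]
= −630·s·t² − 175·t³ − 707·s²·t − 252·s³ + 130·s·t + 50·t² + 72·s²    [combine like terms]

−630·s·t² − 175·t³ − 707·s²·t − 252·s³ + 130·s·t + 50·t² + 72·s²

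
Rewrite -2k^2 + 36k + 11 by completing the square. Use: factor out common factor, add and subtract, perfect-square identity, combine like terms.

-2k^2 + 36k + 11
= -2(k^2 - 18k) + 11    [factor out -2 from the k-terms]
= -2(k^2 - 18k + 81 - 81) + 11    [add and subtract 81 inside the bracket]
= -2(k - 9)^2 + 162 + 11    [perfect-square identity]
= -2(k - 9)^2 + 173    [combine constants]

-2(k - 9)^2 + 173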